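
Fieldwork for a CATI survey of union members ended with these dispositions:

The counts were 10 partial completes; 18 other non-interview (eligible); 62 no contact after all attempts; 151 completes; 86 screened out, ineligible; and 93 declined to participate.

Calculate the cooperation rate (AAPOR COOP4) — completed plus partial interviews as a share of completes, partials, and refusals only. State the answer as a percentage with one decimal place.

63.4%

Num: 151 + 10 = 161
Denom: 151 + 10 + 93 = 254
COOP4 = 161 / 254 = 0.6339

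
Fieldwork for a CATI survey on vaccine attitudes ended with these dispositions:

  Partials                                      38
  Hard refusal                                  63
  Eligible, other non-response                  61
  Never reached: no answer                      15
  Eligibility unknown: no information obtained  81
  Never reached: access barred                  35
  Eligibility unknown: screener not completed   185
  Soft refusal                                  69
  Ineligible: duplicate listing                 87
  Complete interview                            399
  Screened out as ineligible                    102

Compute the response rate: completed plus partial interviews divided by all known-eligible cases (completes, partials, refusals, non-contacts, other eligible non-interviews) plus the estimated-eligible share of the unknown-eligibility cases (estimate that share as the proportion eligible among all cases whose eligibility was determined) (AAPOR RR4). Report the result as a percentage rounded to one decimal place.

49.2%

Declined to participate = 63 + 69 = 132
No answer / not reached = 15 + 35 = 50
Undetermined eligibility = 185 + 81 = 266
Out of scope = 102 + 87 = 189
Numerator → 399 + 38 = 437
Eligible (known) → 399 + 38 + 132 + 50 + 61 = 680
e = 680 / (680 + 189) = 680 / 869 = 0.7825
e × U → 0.7825 × 266 = 208.14
Denom → 680 + 208.14 = 888.14
RR4 = 437 / 888.14 = 0.4920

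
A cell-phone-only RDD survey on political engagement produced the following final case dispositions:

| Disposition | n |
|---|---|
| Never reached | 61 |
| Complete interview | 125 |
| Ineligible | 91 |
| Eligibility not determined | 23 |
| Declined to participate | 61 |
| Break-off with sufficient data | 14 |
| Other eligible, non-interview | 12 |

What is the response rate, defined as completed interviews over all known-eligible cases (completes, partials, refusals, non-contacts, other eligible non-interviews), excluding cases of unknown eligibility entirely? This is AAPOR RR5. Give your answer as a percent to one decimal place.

45.8%

Numerator = 125
Base = 125 + 14 + 61 + 61 + 12 = 273
RR5 = 125 / 273 = 0.4579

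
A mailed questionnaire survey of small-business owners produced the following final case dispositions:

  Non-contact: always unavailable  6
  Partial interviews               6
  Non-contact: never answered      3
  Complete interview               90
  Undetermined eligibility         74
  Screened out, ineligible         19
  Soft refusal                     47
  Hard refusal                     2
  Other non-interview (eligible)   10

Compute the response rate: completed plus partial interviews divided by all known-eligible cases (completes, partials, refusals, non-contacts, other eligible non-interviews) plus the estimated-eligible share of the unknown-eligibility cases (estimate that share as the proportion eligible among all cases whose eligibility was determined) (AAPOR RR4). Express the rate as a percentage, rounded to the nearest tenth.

41.7%

Refusal or break-off = 2 + 47 = 49
No answer / not reached = 3 + 6 = 9
Numerator = 90 + 6 = 96
Eligible (known) = 90 + 6 + 49 + 9 + 10 = 164
e = 164 / (164 + 19) = 164 / 183 = 0.8962
Estimated eligible among unknowns = 0.8962 × 74 = 66.32
Denom = 164 + 66.32 = 230.32
RR4 = 96 / 230.32 = 0.4168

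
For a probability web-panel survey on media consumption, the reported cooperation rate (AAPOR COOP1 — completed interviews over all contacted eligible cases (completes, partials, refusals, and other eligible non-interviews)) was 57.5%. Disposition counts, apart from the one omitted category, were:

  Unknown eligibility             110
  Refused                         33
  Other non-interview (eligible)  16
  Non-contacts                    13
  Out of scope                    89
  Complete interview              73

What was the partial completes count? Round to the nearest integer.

COOP1 = 73 / D = 0.575
D = 73 / 0.575 = 127.0
Rest of base = 122
partial completes = 127.0 − 122 ≈ 5

5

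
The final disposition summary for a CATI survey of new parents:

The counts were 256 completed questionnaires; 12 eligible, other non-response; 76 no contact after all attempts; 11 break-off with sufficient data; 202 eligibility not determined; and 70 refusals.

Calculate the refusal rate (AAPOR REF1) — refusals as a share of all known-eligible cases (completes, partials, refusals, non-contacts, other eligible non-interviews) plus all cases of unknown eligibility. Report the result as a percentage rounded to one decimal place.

11.2%

Num: 70
Base: 256 + 11 + 70 + 76 + 12 + 202 = 627
REF1 = 70 / 627 = 0.1116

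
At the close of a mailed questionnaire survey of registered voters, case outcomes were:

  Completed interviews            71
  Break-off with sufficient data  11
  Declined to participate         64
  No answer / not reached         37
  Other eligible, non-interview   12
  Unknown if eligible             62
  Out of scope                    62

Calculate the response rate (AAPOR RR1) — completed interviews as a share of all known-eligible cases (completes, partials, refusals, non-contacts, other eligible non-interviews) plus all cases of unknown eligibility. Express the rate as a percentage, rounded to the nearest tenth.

Top → 71
Base → 71 + 11 + 64 + 37 + 12 + 62 = 257
RR1 = 71 / 257 = 0.2763

27.6%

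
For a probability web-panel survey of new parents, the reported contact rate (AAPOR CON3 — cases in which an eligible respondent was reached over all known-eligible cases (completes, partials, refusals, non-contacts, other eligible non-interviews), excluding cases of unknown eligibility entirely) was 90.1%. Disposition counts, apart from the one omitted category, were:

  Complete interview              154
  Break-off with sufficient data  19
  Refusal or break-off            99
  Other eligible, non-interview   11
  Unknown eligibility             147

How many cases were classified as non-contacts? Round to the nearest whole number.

Num: 154 + 19 + 99 + 11 = 283
CON3 = 283 / D = 0.901
D = 283 / 0.901 = 314.1
Rest of base = 283
non-contacts = 314.1 − 283 ≈ 31

31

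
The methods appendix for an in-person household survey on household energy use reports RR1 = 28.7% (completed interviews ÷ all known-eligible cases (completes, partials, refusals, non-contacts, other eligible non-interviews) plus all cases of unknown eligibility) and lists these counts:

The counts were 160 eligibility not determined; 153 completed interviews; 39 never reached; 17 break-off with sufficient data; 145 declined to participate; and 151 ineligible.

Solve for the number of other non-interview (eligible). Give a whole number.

RR1 = 153 / D = 0.287
D = 153 / 0.287 = 533.1
Remaining denominator categories sum to 514
other non-interview (eligible) = 533.1 − 514 ≈ 19

19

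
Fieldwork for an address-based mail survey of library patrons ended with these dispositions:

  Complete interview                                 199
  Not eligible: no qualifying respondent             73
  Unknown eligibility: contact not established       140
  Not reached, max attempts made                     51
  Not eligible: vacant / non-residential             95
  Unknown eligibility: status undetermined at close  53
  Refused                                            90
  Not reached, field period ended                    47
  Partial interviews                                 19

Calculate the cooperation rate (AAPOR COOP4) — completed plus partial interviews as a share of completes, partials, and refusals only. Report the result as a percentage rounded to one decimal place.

Never reached = 47 + 51 = 98
Unknown eligibility = 140 + 53 = 193
Not eligible = 73 + 95 = 168
Top: 199 + 19 = 218
Denominator: 199 + 19 + 90 = 308
COOP4 = 218 / 308 = 0.7078

70.8%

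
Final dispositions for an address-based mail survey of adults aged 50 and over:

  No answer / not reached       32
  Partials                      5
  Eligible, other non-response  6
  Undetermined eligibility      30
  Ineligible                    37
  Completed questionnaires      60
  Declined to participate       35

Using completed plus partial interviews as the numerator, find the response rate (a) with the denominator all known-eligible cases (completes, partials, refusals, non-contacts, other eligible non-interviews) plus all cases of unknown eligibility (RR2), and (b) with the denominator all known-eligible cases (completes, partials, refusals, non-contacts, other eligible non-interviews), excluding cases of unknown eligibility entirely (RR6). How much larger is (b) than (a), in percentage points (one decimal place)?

8.4

Top = 60 + 5 = 65
Base = 60 + 5 + 35 + 32 + 6 + 30 = 168
RR2 = 65 / 168 = 0.3869
Base = 60 + 5 + 35 + 32 + 6 = 138
RR6 = 65 / 138 = 0.4710
Difference = 47.10 − 38.69 = 8.41 percentage points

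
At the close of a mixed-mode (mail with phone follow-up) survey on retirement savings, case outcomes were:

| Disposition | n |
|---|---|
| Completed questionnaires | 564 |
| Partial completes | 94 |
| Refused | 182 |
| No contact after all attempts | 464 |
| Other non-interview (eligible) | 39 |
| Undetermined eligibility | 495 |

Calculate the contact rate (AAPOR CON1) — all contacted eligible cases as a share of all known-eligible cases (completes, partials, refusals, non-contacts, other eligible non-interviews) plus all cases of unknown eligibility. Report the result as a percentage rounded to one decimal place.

47.8%

Top → 564 + 94 + 182 + 39 = 879
Base → 564 + 94 + 182 + 464 + 39 + 495 = 1838
CON1 = 879 / 1838 = 0.4782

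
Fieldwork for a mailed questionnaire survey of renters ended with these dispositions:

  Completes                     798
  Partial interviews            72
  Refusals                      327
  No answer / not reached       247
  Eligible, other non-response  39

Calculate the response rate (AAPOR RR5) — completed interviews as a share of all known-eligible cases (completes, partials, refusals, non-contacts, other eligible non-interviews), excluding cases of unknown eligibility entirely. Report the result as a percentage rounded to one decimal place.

53.8%

Num: 798
Denominator: 798 + 72 + 327 + 247 + 39 = 1483
RR5 = 798 / 1483 = 0.5381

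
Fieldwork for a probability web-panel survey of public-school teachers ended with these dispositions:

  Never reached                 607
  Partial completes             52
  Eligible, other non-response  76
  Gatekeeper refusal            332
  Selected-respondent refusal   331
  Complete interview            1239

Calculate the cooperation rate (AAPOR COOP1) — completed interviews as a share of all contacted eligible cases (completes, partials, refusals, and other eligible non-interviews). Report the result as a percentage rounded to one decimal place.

61.0%

Refusal or break-off = 332 + 331 = 663
Top → 1239
Base → 1239 + 52 + 663 + 76 = 2030
COOP1 = 1239 / 2030 = 0.6103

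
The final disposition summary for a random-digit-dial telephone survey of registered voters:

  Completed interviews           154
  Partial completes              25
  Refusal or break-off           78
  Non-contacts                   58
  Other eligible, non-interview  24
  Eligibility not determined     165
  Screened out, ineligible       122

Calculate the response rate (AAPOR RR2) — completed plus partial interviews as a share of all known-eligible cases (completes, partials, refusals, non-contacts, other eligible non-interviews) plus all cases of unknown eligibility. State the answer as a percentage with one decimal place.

Top = 154 + 25 = 179
Base = 154 + 25 + 78 + 58 + 24 + 165 = 504
RR2 = 179 / 504 = 0.3552

35.5%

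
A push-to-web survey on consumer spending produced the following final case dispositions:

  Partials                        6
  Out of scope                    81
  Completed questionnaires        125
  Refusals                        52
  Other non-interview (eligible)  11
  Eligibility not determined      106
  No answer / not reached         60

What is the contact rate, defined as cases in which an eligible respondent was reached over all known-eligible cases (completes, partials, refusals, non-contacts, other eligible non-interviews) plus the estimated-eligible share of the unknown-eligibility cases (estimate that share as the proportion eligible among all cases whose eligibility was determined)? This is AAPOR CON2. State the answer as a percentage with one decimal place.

Top = 125 + 6 + 52 + 11 = 194
Known eligible = 125 + 6 + 52 + 60 + 11 = 254
e = 254 / (254 + 81) = 254 / 335 = 0.7582
e × U = 0.7582 × 106 = 80.37
Base = 254 + 80.37 = 334.37
CON2 = 194 / 334.37 = 0.5802

58.0%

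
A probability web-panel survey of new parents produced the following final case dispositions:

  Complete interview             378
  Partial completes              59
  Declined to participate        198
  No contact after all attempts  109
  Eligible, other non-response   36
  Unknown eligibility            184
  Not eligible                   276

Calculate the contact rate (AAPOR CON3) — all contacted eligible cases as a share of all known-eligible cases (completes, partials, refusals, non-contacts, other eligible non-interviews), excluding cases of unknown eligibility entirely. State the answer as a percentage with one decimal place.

Numerator = 378 + 59 + 198 + 36 = 671
Denom = 378 + 59 + 198 + 109 + 36 = 780
CON3 = 671 / 780 = 0.8603

86.0%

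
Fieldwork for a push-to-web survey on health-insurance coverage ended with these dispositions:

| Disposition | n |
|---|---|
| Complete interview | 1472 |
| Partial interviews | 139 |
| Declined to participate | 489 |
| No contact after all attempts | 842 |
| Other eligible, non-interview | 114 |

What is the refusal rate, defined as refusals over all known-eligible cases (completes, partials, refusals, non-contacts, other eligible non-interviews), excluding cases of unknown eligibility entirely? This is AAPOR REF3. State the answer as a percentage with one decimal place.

Top: 489
Base: 1472 + 139 + 489 + 842 + 114 = 3056
REF3 = 489 / 3056 = 0.1600

16.0%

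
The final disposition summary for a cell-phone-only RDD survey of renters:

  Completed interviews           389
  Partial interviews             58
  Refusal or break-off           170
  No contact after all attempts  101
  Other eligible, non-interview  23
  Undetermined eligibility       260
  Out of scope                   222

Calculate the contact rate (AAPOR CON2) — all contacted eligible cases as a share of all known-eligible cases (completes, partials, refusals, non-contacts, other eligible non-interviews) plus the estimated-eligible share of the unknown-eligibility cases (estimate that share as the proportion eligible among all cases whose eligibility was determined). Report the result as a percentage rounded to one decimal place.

68.0%

Top = 389 + 58 + 170 + 23 = 640
Eligible (known) = 389 + 58 + 170 + 101 + 23 = 741
e = 741 / (741 + 222) = 741 / 963 = 0.7695
Eligible share of unknowns = 0.7695 × 260 = 200.07
Base = 741 + 200.07 = 941.07
CON2 = 640 / 941.07 = 0.6801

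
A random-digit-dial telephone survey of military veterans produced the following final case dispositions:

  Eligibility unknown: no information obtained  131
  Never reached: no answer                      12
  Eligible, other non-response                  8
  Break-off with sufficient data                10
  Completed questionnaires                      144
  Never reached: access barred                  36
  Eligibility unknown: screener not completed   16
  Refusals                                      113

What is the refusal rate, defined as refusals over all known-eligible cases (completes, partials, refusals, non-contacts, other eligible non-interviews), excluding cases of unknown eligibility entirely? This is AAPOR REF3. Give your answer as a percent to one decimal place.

35.0%

Non-contacts = 12 + 36 = 48
Unknown eligibility = 16 + 131 = 147
Numerator → 113
Base → 144 + 10 + 113 + 48 + 8 = 323
REF3 = 113 / 323 = 0.3498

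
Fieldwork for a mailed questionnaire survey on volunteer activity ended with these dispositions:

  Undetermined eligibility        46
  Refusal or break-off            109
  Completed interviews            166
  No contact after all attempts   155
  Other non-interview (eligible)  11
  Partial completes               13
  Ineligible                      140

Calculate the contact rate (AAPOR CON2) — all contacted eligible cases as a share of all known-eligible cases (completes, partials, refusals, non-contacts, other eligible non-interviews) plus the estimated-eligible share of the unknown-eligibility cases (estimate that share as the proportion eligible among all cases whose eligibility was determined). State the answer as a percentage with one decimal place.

Top: 166 + 13 + 109 + 11 = 299
Determined eligible: 166 + 13 + 109 + 155 + 11 = 454
e = 454 / (454 + 140) = 454 / 594 = 0.7643
e × U: 0.7643 × 46 = 35.16
Denom: 454 + 35.16 = 489.16
CON2 = 299 / 489.16 = 0.6113

61.1%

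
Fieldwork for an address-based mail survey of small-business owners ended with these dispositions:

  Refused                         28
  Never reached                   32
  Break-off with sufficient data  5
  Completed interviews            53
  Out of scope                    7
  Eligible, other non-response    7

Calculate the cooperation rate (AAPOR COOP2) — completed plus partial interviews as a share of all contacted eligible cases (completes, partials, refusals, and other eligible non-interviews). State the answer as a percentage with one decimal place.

Top → 53 + 5 = 58
Denominator → 53 + 5 + 28 + 7 = 93
COOP2 = 58 / 93 = 0.6237

62.4%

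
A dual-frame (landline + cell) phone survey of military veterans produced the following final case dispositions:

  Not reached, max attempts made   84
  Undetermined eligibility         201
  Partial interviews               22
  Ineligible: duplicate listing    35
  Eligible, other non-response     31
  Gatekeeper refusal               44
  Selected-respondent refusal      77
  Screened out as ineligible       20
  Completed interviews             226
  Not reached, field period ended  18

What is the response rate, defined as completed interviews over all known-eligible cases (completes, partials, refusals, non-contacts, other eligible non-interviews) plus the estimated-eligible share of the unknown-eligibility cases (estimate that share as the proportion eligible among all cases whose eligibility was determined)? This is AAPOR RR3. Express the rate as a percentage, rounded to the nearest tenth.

33.1%

Declined to participate = 44 + 77 = 121
Non-contacts = 18 + 84 = 102
Ineligible = 20 + 35 = 55
Top: 226
Eligible (known): 226 + 22 + 121 + 102 + 31 = 502
e = 502 / (502 + 55) = 502 / 557 = 0.9013
Eligible share of unknowns: 0.9013 × 201 = 181.16
Denominator: 502 + 181.16 = 683.16
RR3 = 226 / 683.16 = 0.3308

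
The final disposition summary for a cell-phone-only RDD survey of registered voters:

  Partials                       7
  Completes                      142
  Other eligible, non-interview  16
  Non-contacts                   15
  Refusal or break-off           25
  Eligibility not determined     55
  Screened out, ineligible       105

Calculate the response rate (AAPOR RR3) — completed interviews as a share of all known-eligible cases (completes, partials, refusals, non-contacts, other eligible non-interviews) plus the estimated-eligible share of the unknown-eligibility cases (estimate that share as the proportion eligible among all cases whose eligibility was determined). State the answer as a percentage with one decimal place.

Numerator → 142
Eligible (known) → 142 + 7 + 25 + 15 + 16 = 205
e = 205 / (205 + 105) = 205 / 310 = 0.6613
Estimated eligible among unknowns → 0.6613 × 55 = 36.37
Denom → 205 + 36.37 = 241.37
RR3 = 142 / 241.37 = 0.5883

58.8%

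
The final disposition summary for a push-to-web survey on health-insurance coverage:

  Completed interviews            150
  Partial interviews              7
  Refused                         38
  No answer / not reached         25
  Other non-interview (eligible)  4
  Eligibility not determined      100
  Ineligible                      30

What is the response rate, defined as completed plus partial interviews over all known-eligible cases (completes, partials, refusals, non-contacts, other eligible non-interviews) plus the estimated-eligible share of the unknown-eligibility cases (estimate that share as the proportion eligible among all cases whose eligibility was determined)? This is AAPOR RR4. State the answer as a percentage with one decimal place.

Numerator = 150 + 7 = 157
Determined eligible = 150 + 7 + 38 + 25 + 4 = 224
e = 224 / (224 + 30) = 224 / 254 = 0.8819
e × U = 0.8819 × 100 = 88.19
Denominator = 224 + 88.19 = 312.19
RR4 = 157 / 312.19 = 0.5029

50.3%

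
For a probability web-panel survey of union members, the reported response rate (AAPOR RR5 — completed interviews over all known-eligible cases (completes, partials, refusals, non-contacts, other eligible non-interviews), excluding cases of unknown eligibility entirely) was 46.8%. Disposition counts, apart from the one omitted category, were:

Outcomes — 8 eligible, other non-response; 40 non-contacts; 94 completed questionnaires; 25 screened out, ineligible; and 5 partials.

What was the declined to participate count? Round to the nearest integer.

RR5 = 94 / D = 0.468
D = 94 / 0.468 = 200.9
Other denominator terms total 147
declined to participate = 200.9 − 147 ≈ 54

54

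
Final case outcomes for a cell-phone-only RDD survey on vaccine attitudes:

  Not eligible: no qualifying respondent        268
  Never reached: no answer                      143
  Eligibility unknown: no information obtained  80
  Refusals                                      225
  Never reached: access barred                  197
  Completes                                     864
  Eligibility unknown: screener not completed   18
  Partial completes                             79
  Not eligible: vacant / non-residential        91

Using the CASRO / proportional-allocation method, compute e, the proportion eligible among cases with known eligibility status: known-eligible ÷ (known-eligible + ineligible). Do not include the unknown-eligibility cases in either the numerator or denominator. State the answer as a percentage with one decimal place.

No contact after all attempts = 143 + 197 = 340
Eligibility not determined = 18 + 80 = 98
Screened out, ineligible = 268 + 91 = 359
Determined eligible → 864 + 79 + 225 + 340 = 1508
e = 1508 / (1508 + 359) = 1508 / 1867 = 0.8077

80.8%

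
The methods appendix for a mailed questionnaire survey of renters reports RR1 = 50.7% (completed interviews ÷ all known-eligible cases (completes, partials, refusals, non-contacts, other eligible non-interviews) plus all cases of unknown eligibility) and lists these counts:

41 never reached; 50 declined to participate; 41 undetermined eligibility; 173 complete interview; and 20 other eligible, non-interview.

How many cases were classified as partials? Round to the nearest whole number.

RR1 = 173 / D = 0.507
D = 173 / 0.507 = 341.2
Rest of base = 325
partials = 341.2 − 325 ≈ 16

16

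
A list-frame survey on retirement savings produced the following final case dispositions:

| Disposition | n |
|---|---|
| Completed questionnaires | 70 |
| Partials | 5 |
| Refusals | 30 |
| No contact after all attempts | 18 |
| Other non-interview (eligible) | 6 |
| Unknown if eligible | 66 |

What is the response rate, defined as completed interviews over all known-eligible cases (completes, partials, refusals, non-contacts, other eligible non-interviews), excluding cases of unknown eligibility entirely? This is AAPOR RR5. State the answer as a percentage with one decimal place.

Numerator → 70
Base → 70 + 5 + 30 + 18 + 6 = 129
RR5 = 70 / 129 = 0.5426

54.3%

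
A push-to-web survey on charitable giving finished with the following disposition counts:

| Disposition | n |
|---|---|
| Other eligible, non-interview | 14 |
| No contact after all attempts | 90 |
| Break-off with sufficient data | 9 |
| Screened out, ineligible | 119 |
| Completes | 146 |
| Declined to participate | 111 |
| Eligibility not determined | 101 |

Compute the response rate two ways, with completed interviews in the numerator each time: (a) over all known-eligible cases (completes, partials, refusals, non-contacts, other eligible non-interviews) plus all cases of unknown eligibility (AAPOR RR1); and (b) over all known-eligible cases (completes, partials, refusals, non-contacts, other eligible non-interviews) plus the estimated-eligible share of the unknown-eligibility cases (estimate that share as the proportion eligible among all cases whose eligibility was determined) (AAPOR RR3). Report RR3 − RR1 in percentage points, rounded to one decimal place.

1.7

Numerator → 146
Denominator → 146 + 9 + 111 + 90 + 14 + 101 = 471
RR1 = 146 / 471 = 0.3100
Determined eligible → 146 + 9 + 111 + 90 + 14 = 370
e = 370 / (370 + 119) = 370 / 489 = 0.7566
Eligible share of unknowns → 0.7566 × 101 = 76.42
Denominator → 370 + 76.42 = 446.42
RR3 = 146 / 446.42 = 0.3270
Difference = 32.70 − 31.00 = 1.70 percentage points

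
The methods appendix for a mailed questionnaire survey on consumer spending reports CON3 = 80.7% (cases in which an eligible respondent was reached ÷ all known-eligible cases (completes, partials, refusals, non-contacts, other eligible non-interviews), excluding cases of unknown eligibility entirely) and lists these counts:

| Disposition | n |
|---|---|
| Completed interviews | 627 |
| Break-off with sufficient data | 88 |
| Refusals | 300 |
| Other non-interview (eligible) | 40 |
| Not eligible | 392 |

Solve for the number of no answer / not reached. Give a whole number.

Top: 627 + 88 + 300 + 40 = 1055
CON3 = 1055 / D = 0.807
D = 1055 / 0.807 = 1307.3
Other denominator terms total 1055
no answer / not reached = 1307.3 − 1055 ≈ 252

252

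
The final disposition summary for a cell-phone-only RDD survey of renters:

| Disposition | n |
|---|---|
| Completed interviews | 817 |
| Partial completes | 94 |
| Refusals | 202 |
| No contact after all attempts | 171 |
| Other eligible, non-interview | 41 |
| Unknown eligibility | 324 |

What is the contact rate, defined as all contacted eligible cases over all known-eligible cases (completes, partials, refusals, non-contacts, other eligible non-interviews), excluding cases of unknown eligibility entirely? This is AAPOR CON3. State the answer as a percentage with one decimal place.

Numerator: 817 + 94 + 202 + 41 = 1154
Denominator: 817 + 94 + 202 + 171 + 41 = 1325
CON3 = 1154 / 1325 = 0.8709

87.1%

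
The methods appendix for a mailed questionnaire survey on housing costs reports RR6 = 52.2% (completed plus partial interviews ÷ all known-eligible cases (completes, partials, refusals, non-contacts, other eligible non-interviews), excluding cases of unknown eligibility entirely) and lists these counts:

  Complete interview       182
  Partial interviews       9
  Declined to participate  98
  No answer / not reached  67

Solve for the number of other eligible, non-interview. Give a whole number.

10

Numerator = 182 + 9 = 191
RR6 = 191 / D = 0.522
D = 191 / 0.522 = 365.9
Remaining denominator categories sum to 356
other eligible, non-interview = 365.9 − 356 ≈ 10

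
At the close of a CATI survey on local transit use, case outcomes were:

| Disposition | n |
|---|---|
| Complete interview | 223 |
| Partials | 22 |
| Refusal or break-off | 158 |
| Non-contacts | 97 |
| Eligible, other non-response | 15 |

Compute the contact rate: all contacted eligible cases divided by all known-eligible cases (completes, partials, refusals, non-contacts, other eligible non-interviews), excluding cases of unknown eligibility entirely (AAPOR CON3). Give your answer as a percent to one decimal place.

81.2%

Top = 223 + 22 + 158 + 15 = 418
Denominator = 223 + 22 + 158 + 97 + 15 = 515
CON3 = 418 / 515 = 0.8117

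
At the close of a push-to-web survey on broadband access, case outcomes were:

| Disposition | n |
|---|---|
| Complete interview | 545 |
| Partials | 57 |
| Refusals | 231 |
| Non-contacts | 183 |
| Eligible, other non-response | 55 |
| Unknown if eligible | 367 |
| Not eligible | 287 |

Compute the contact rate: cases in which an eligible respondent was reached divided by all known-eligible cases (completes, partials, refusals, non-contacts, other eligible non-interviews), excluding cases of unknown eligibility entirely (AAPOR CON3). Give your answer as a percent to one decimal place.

82.9%

Num: 545 + 57 + 231 + 55 = 888
Base: 545 + 57 + 231 + 183 + 55 = 1071
CON3 = 888 / 1071 = 0.8291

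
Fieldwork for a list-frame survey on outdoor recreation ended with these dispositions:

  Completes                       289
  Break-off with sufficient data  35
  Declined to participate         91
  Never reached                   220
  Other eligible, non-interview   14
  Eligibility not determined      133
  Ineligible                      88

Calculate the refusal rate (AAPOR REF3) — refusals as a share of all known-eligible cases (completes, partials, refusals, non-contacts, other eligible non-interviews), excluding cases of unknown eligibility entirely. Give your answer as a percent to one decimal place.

14.0%

Num = 91
Denom = 289 + 35 + 91 + 220 + 14 = 649
REF3 = 91 / 649 = 0.1402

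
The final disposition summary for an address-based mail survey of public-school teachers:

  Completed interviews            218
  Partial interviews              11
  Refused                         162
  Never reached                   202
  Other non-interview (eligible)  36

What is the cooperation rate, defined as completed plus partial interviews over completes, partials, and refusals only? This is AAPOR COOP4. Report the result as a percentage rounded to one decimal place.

58.6%

Top → 218 + 11 = 229
Denominator → 218 + 11 + 162 = 391
COOP4 = 229 / 391 = 0.5857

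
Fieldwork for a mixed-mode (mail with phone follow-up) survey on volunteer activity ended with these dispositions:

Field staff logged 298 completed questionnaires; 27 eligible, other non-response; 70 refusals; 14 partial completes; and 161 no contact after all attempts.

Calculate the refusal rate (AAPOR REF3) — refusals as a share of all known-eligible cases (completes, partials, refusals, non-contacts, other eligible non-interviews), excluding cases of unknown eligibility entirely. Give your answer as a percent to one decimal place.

Numerator: 70
Denominator: 298 + 14 + 70 + 161 + 27 = 570
REF3 = 70 / 570 = 0.1228

12.3%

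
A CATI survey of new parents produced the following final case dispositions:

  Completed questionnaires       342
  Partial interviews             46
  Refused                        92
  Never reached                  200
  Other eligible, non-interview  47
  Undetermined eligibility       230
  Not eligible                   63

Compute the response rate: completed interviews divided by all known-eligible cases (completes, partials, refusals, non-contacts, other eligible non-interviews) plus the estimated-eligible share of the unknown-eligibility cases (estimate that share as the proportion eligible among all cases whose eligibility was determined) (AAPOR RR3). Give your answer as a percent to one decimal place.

36.4%

Top = 342
Known eligible = 342 + 46 + 92 + 200 + 47 = 727
e = 727 / (727 + 63) = 727 / 790 = 0.9203
e × U = 0.9203 × 230 = 211.67
Denominator = 727 + 211.67 = 938.67
RR3 = 342 / 938.67 = 0.3643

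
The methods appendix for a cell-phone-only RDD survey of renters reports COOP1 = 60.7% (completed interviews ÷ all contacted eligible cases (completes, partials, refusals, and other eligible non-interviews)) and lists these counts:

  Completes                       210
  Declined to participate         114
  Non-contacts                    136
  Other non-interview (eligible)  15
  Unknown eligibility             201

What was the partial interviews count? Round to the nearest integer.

COOP1 = 210 / D = 0.607
D = 210 / 0.607 = 346.0
Remaining denominator categories sum to 339
partial interviews = 346.0 − 339 ≈ 7

7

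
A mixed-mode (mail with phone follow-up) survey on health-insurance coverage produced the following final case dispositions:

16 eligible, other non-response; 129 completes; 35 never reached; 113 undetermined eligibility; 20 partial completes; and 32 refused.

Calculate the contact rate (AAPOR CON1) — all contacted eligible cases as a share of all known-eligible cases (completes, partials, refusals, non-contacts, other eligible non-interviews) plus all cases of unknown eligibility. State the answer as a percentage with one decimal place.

57.1%

Top → 129 + 20 + 32 + 16 = 197
Denom → 129 + 20 + 32 + 35 + 16 + 113 = 345
CON1 = 197 / 345 = 0.5710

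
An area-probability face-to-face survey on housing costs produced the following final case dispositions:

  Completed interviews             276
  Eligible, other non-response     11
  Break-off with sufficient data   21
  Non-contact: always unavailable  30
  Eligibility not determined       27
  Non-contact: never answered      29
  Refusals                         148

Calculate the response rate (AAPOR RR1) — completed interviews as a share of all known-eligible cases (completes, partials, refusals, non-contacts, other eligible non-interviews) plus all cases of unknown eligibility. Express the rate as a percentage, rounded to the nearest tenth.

50.9%

No answer / not reached = 29 + 30 = 59
Numerator → 276
Denom → 276 + 21 + 148 + 59 + 11 + 27 = 542
RR1 = 276 / 542 = 0.5092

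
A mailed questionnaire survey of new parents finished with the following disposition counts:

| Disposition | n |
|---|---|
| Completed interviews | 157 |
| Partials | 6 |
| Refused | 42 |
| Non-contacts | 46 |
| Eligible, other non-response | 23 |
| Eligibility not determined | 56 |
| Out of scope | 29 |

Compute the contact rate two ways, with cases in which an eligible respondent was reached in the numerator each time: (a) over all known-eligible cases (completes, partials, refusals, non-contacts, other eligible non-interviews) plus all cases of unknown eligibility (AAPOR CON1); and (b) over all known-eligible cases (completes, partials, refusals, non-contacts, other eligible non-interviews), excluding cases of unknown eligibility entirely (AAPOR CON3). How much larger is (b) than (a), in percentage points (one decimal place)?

Numerator: 157 + 6 + 42 + 23 = 228
Base: 157 + 6 + 42 + 46 + 23 + 56 = 330
CON1 = 228 / 330 = 0.6909
Base: 157 + 6 + 42 + 46 + 23 = 274
CON3 = 228 / 274 = 0.8321
Difference = 83.21 − 69.09 = 14.12 percentage points

14.1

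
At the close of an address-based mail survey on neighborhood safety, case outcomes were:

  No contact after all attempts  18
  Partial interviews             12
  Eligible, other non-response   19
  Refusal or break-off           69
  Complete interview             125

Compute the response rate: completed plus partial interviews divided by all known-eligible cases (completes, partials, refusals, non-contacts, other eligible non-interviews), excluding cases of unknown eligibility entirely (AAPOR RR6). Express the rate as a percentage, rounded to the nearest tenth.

Num = 125 + 12 = 137
Denominator = 125 + 12 + 69 + 18 + 19 = 243
RR6 = 137 / 243 = 0.5638

56.4%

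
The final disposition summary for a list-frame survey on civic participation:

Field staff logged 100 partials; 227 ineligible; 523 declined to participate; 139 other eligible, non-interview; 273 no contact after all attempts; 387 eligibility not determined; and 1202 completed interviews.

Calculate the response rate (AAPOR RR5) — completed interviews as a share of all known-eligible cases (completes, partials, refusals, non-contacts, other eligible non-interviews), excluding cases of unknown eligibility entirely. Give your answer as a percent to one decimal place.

Numerator → 1202
Denominator → 1202 + 100 + 523 + 273 + 139 = 2237
RR5 = 1202 / 2237 = 0.5373

53.7%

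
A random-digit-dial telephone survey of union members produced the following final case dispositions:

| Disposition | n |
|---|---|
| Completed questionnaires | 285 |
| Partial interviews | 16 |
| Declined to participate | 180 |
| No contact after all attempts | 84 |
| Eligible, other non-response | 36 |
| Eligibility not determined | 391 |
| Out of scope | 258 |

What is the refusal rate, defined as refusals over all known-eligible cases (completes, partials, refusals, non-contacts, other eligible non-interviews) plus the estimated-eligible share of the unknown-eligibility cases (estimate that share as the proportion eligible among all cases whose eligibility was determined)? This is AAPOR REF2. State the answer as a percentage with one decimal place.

Numerator: 180
Determined eligible: 285 + 16 + 180 + 84 + 36 = 601
e = 601 / (601 + 258) = 601 / 859 = 0.6997
e × U: 0.6997 × 391 = 273.58
Denominator: 601 + 273.58 = 874.58
REF2 = 180 / 874.58 = 0.2058

20.6%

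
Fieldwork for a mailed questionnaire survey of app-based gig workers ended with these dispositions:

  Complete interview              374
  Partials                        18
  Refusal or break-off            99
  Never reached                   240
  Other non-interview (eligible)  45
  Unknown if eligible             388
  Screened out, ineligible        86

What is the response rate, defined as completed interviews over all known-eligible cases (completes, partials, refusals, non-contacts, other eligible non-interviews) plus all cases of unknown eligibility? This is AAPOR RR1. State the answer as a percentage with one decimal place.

32.1%

Top → 374
Base → 374 + 18 + 99 + 240 + 45 + 388 = 1164
RR1 = 374 / 1164 = 0.3213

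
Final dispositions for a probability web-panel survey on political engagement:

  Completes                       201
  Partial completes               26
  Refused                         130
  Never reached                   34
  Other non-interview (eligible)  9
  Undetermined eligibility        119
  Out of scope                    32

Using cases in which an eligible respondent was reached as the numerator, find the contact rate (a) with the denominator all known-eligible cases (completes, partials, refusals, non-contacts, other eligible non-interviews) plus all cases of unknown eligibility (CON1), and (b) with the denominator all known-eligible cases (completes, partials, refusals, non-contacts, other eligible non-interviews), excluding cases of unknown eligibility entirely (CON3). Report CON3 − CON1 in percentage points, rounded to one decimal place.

21.0

Numerator = 201 + 26 + 130 + 9 = 366
Denom = 201 + 26 + 130 + 34 + 9 + 119 = 519
CON1 = 366 / 519 = 0.7052
Denom = 201 + 26 + 130 + 34 + 9 = 400
CON3 = 366 / 400 = 0.9150
Difference = 91.50 − 70.52 = 20.98 percentage points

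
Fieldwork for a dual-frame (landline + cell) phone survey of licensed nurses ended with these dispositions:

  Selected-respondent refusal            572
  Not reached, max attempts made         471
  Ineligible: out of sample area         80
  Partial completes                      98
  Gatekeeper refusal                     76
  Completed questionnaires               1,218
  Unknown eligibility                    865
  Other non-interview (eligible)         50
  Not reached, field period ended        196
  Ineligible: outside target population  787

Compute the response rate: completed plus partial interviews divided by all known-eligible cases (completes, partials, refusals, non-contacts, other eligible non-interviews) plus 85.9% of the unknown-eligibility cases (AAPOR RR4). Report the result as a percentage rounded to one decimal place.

38.4%

Refusals = 76 + 572 = 648
Never reached = 196 + 471 = 667
Not eligible = 787 + 80 = 867
Top → 1218 + 98 = 1316
Eligible (known) → 1218 + 98 + 648 + 667 + 50 = 2681
Eligible share of unknowns → 0.8590 × 865 = 743.03
Denom → 2681 + 743.03 = 3424.03
RR4 = 1316 / 3424.03 = 0.3843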